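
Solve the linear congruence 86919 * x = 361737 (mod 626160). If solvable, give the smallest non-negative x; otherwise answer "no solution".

First find gcd(86919, 626160):
626160 = 7·86919 + 17727
86919 = 4·17727 + 16011
17727 = 1·16011 + 1716
16011 = 9·1716 + 567
1716 = 3·567 + 15
567 = 37·15 + 12
15 = 1·12 + 3
12 = 4·3 + 0
gcd = 3 and 3 | 361737, so solutions exist. Divide through by 3: 28973x ≡ 120579 (mod 208720).
Now find 28973⁻¹ mod 208720:
208720 = 7·28973 + 5909
28973 = 4·5909 + 5337
5909 = 1·5337 + 572
5337 = 9·572 + 189
572 = 3·189 + 5
189 = 37·5 + 4
5 = 1·4 + 1
4 = 4·1 + 0
Back-substitute:
1 = 5 − 4
1 = −189 + 38·5
1 = 38·572 − 115·189
1 = −115·5337 + 1073·572
1 = 1073·5909 − 1188·5337
1 = −1188·28973 + 5825·5909
1 = 5825·208720 − 41963·28973
So 28973·(-41963) ≡ 1 (mod 208720), i.e. 28973⁻¹ ≡ 166757.
Then x ≡ 166757·120579 ≡ 142383 (mod 208720); the smallest non-negative solution is x = 142383.

142383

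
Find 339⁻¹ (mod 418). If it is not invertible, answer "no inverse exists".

gcd(418, 339) by repeated division:
418 = 1·339 + 79
339 = 4·79 + 23
79 = 3·23 + 10
23 = 2·10 + 3
10 = 3·3 + 1
3 = 3·1 + 0
gcd = 1, so the inverse exists. Back-substitute:
1 = 10 − 3·3
1 = −3·23 + 7·10
1 = 7·79 − 24·23
1 = −24·339 + 103·79
1 = 103·418 − 127·339
Thus 339·(-127) ≡ 1 (mod 418); reducing, -127 mod 418 = 291.

291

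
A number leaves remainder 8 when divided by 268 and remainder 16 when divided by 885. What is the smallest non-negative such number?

67276

Write x = 8 + 268·k. Then 268·k ≡ 16 − 8 ≡ 8 (mod 885).
Need 268⁻¹ mod 885. Extended Euclid on (885, 268):
885 = 3×268 + 81
268 = 3×81 + 25
81 = 3×25 + 6
25 = 4×6 + 1
6 = 6×1 + 0
Back-substitute:
1 = 25 − 4·6
1 = −4·81 + 13·25
1 = 13·268 − 43·81
1 = −43·885 + 142·268
268⁻¹ ≡ 142 (mod 885), so k ≡ 142·8 ≡ 251 (mod 885).
x = 8 + 268·251 = 67276.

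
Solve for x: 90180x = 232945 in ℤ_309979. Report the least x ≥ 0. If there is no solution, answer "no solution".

210591

First find gcd(90180, 309979):
309979 = 3*90180 + 39439
90180 = 2*39439 + 11302
39439 = 3*11302 + 5533
11302 = 2*5533 + 236
5533 = 23*236 + 105
236 = 2*105 + 26
105 = 4*26 + 1
26 = 26*1 + 0
gcd = 1, so a unique solution mod 309979 exists.
Back-substitute for the Bézout coefficients:
1 = 105 − 4·26
1 = −4·236 + 9·105
1 = 9·5533 − 211·236
1 = −211·11302 + 431·5533
1 = 431·39439 − 1504·11302
1 = −1504·90180 + 3439·39439
1 = 3439·309979 − 11821·90180
So 90180·(-11821) ≡ 1 (mod 309979), giving 90180⁻¹ ≡ 298158.
x ≡ 90180⁻¹·232945 ≡ 298158·232945 ≡ 210591 (mod 309979).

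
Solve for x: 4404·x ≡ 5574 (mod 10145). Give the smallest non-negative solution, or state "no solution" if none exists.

First find gcd(4404, 10145):
10145 = 2·4404 + 1337
4404 = 3·1337 + 393
1337 = 3·393 + 158
393 = 2·158 + 77
158 = 2·77 + 4
77 = 19·4 + 1
4 = 4·1 + 0
gcd = 1, so a unique solution mod 10145 exists.
Back-substitute for the Bézout coefficients:
1 = 77 − 19·4
1 = −19·158 + 39·77
1 = 39·393 − 97·158
1 = −97·1337 + 330·393
1 = 330·4404 − 1087·1337
1 = −1087·10145 + 2504·4404
So 4404·(2504) ≡ 1 (mod 10145), giving 4404⁻¹ ≡ 2504.
x ≡ 4404⁻¹·5574 ≡ 2504·5574 ≡ 7921 (mod 10145).

7921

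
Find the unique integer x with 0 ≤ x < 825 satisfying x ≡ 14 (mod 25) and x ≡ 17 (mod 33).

Write x = 14 + 25·k. Then 25·k ≡ 17 − 14 ≡ 3 (mod 33).
Need 25⁻¹ mod 33. Extended Euclid on (33, 25):
33 = 1·25 + 8
25 = 3·8 + 1
8 = 8·1 + 0
Back-substitute:
1 = 25 − 3·8
1 = −3·33 + 4·25
25⁻¹ ≡ 4 (mod 33), so k ≡ 4·3 ≡ 12 (mod 33).
x = 14 + 25·12 = 314.

314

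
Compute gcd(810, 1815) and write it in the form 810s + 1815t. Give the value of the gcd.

15

Euclidean algorithm:
1815 = 2*810 + 195
810 = 4*195 + 30
195 = 6*30 + 15
30 = 2*15 + 0
gcd(810, 1815) = 15.
Back-substituting:
15 = 195 − 6·30
15 = −6·810 + 25·195
15 = 25·1815 − 56·810
So 15 = (25)·1815 + (-56)·810.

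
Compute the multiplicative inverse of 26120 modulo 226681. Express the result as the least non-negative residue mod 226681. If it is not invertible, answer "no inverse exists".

150302

Apply the Euclidean algorithm to 226681 and 26120:
226681 = 8×26120 + 17721
26120 = 1×17721 + 8399
17721 = 2×8399 + 923
8399 = 9×923 + 92
923 = 10×92 + 3
92 = 30×3 + 2
3 = 1×2 + 1
2 = 2×1 + 0
Since gcd(26120, 226681) = 1, back-substitute to write 1 as a combination:
1 = 3 − 2
1 = −92 + 31·3
1 = 31·923 − 311·92
1 = −311·8399 + 2830·923
1 = 2830·17721 − 5971·8399
1 = −5971·26120 + 8801·17721
1 = 8801·226681 − 76379·26120
So 26120·(-76379) ≡ 1 (mod 226681), and -76379 ≡ 150302 (mod 226681).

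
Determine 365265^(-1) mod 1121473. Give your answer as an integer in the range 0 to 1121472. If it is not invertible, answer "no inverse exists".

856500

Apply the Euclidean algorithm to 1121473 and 365265:
1121473 = 3×365265 + 25678
365265 = 14×25678 + 5773
25678 = 4×5773 + 2586
5773 = 2×2586 + 601
2586 = 4×601 + 182
601 = 3×182 + 55
182 = 3×55 + 17
55 = 3×17 + 4
17 = 4×4 + 1
4 = 4×1 + 0
gcd = 1, so the inverse exists. Back-substitute:
1 = 17 − 4·4
1 = −4·55 + 13·17
1 = 13·182 − 43·55
1 = −43·601 + 142·182
1 = 142·2586 − 611·601
1 = −611·5773 + 1364·2586
1 = 1364·25678 − 6067·5773
1 = −6067·365265 + 86302·25678
1 = 86302·1121473 − 264973·365265
So 365265·(-264973) ≡ 1 (mod 1121473), and -264973 ≡ 856500 (mod 1121473).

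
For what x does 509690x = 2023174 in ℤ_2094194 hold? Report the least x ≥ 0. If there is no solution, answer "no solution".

111224

First find gcd(509690, 2094194):
2094194 = 4*509690 + 55434
509690 = 9*55434 + 10784
55434 = 5*10784 + 1514
10784 = 7*1514 + 186
1514 = 8*186 + 26
186 = 7*26 + 4
26 = 6*4 + 2
4 = 2*2 + 0
gcd = 2 and 2 | 2023174, so solutions exist. Divide through by 2: 254845x ≡ 1011587 (mod 1047097).
Now find 254845⁻¹ mod 1047097:
1047097 = 4*254845 + 27717
254845 = 9*27717 + 5392
27717 = 5*5392 + 757
5392 = 7*757 + 93
757 = 8*93 + 13
93 = 7*13 + 2
13 = 6*2 + 1
2 = 2*1 + 0
Back-substitute:
1 = 13 − 6·2
1 = −6·93 + 43·13
1 = 43·757 − 350·93
1 = −350·5392 + 2493·757
1 = 2493·27717 − 12815·5392
1 = −12815·254845 + 117828·27717
1 = 117828·1047097 − 484127·254845
So 254845·(-484127) ≡ 1 (mod 1047097), i.e. 254845⁻¹ ≡ 562970.
Then x ≡ 562970·1011587 ≡ 111224 (mod 1047097); the smallest non-negative solution is x = 111224.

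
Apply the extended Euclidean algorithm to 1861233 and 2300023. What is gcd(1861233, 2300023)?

Euclidean algorithm:
2300023 = 1×1861233 + 438790
1861233 = 4×438790 + 106073
438790 = 4×106073 + 14498
106073 = 7×14498 + 4587
14498 = 3×4587 + 737
4587 = 6×737 + 165
737 = 4×165 + 77
165 = 2×77 + 11
77 = 7×11 + 0
gcd(1861233, 2300023) = 11.
Back-substituting:
11 = 165 − 2·77
11 = −2·737 + 9·165
11 = 9·4587 − 56·737
11 = −56·14498 + 177·4587
11 = 177·106073 − 1295·14498
11 = −1295·438790 + 5357·106073
11 = 5357·1861233 − 22723·438790
11 = −22723·2300023 + 28080·1861233
So 11 = (-22723)·2300023 + (28080)·1861233.

11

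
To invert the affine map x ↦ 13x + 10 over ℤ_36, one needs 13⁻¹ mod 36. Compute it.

gcd(36, 13) by repeated division:
36 = 2×13 + 10
13 = 1×10 + 3
10 = 3×3 + 1
3 = 3×1 + 0
The gcd is 1. Working backward:
1 = 10 − 3·3
1 = −3·13 + 4·10
1 = 4·36 − 11·13
So 13·(-11) ≡ 1 (mod 36), and -11 ≡ 25 (mod 36).

25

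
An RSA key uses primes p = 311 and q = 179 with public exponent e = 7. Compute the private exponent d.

7883

φ(n) = (p−1)(q−1) = 310·178 = 55180.
Need d with 7·d ≡ 1 (mod 55180). Apply the extended Euclidean algorithm:
55180 = 7882×7 + 6
7 = 1×6 + 1
6 = 6×1 + 0
Back-substitute:
1 = 7 − 6
1 = −55180 + 7883·7
So 7·7883 ≡ 1 (mod 55180), hence d = 7883.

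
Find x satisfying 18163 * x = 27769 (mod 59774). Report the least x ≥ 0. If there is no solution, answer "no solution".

48991

First find gcd(18163, 59774):
59774 = 3*18163 + 5285
18163 = 3*5285 + 2308
5285 = 2*2308 + 669
2308 = 3*669 + 301
669 = 2*301 + 67
301 = 4*67 + 33
67 = 2*33 + 1
33 = 33*1 + 0
gcd = 1, so a unique solution mod 59774 exists.
Back-substitute for the Bézout coefficients:
1 = 67 − 2·33
1 = −2·301 + 9·67
1 = 9·669 − 20·301
1 = −20·2308 + 69·669
1 = 69·5285 − 158·2308
1 = −158·18163 + 543·5285
1 = 543·59774 − 1787·18163
So 18163·(-1787) ≡ 1 (mod 59774), giving 18163⁻¹ ≡ 57987.
x ≡ 18163⁻¹·27769 ≡ 57987·27769 ≡ 48991 (mod 59774).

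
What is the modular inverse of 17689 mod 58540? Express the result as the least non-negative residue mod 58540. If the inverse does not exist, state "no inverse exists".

gcd(58540, 17689) by repeated division:
58540 = 3·17689 + 5473
17689 = 3·5473 + 1270
5473 = 4·1270 + 393
1270 = 3·393 + 91
393 = 4·91 + 29
91 = 3·29 + 4
29 = 7·4 + 1
4 = 4·1 + 0
Since gcd(17689, 58540) = 1, back-substitute to write 1 as a combination:
1 = 29 − 7·4
1 = −7·91 + 22·29
1 = 22·393 − 95·91
1 = −95·1270 + 307·393
1 = 307·5473 − 1323·1270
1 = −1323·17689 + 4276·5473
1 = 4276·58540 − 14151·17689
Hence 17689⁻¹ ≡ -14151 ≡ 44389 (mod 58540).

44389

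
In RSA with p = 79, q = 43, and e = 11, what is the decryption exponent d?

1787

φ(n) = (p−1)(q−1) = 78·42 = 3276.
Need d with 11·d ≡ 1 (mod 3276). Apply the extended Euclidean algorithm:
3276 = 297·11 + 9
11 = 1·9 + 2
9 = 4·2 + 1
2 = 2·1 + 0
Back-substitute:
1 = 9 − 4·2
1 = −4·11 + 5·9
1 = 5·3276 − 1489·11
So 11·(-1489) ≡ 1 (mod 3276), hence d ≡ -1489 ≡ 1787 (mod 3276).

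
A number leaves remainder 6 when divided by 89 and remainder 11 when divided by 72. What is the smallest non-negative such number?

1163

Write x = 6 + 89·k. Then 89·k ≡ 11 − 6 ≡ 5 (mod 72).
Need 89⁻¹ mod 72. Extended Euclid on (72, 17):
72 = 4·17 + 4
17 = 4·4 + 1
4 = 4·1 + 0
Back-substitute:
1 = 17 − 4·4
1 = −4·72 + 17·17
89⁻¹ ≡ 17 (mod 72), so k ≡ 17·5 ≡ 13 (mod 72).
x = 6 + 89·13 = 1163.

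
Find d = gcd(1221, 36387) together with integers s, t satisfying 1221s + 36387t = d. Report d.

Repeated division:
36387 = 29×1221 + 978
1221 = 1×978 + 243
978 = 4×243 + 6
243 = 40×6 + 3
6 = 2×3 + 0
gcd(1221, 36387) = 3.
Working backward:
3 = 243 − 40·6
3 = −40·978 + 161·243
3 = 161·1221 − 201·978
3 = −201·36387 + 5990·1221
So 3 = (-201)·36387 + (5990)·1221.

3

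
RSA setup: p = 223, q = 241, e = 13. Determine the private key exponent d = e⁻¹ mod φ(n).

φ(n) = (p−1)(q−1) = 222·240 = 53280.
Need d with 13·d ≡ 1 (mod 53280). Apply the extended Euclidean algorithm:
53280 = 4098·13 + 6
13 = 2·6 + 1
6 = 6·1 + 0
Back-substitute:
1 = 13 − 2·6
1 = −2·53280 + 8197·13
So 13·8197 ≡ 1 (mod 53280), hence d = 8197.

8197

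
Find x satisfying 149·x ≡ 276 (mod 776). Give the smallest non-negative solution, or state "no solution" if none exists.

First find gcd(149, 776):
776 = 5·149 + 31
149 = 4·31 + 25
31 = 1·25 + 6
25 = 4·6 + 1
6 = 6·1 + 0
gcd = 1, so a unique solution mod 776 exists.
Back-substitute for the Bézout coefficients:
1 = 25 − 4·6
1 = −4·31 + 5·25
1 = 5·149 − 24·31
1 = −24·776 + 125·149
So 149·(125) ≡ 1 (mod 776), giving 149⁻¹ ≡ 125.
x ≡ 149⁻¹·276 ≡ 125·276 ≡ 356 (mod 776).

356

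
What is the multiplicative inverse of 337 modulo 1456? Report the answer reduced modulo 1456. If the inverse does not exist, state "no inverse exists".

Apply the Euclidean algorithm to 1456 and 337:
1456 = 4·337 + 108
337 = 3·108 + 13
108 = 8·13 + 4
13 = 3·4 + 1
4 = 4·1 + 0
The gcd is 1. Working backward:
1 = 13 − 3·4
1 = −3·108 + 25·13
1 = 25·337 − 78·108
1 = −78·1456 + 337·337
So 337·337 ≡ 1 (mod 1456).

337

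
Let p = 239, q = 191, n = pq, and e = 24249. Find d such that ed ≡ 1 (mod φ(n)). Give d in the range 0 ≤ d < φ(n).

25369

φ(n) = (p−1)(q−1) = 238·190 = 45220.
Need d with 24249·d ≡ 1 (mod 45220). Apply the extended Euclidean algorithm:
45220 = 1*24249 + 20971
24249 = 1*20971 + 3278
20971 = 6*3278 + 1303
3278 = 2*1303 + 672
1303 = 1*672 + 631
672 = 1*631 + 41
631 = 15*41 + 16
41 = 2*16 + 9
16 = 1*9 + 7
9 = 1*7 + 2
7 = 3*2 + 1
2 = 2*1 + 0
Back-substitute:
1 = 7 − 3·2
1 = −3·9 + 4·7
1 = 4·16 − 7·9
1 = −7·41 + 18·16
1 = 18·631 − 277·41
1 = −277·672 + 295·631
1 = 295·1303 − 572·672
1 = −572·3278 + 1439·1303
1 = 1439·20971 − 9206·3278
1 = −9206·24249 + 10645·20971
1 = 10645·45220 − 19851·24249
So 24249·(-19851) ≡ 1 (mod 45220), hence d ≡ -19851 ≡ 25369 (mod 45220).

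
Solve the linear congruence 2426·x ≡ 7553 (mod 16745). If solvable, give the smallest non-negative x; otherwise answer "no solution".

First find gcd(2426, 16745):
16745 = 6·2426 + 2189
2426 = 1·2189 + 237
2189 = 9·237 + 56
237 = 4·56 + 13
56 = 4·13 + 4
13 = 3·4 + 1
4 = 4·1 + 0
gcd = 1, so a unique solution mod 16745 exists.
Back-substitute for the Bézout coefficients:
1 = 13 − 3·4
1 = −3·56 + 13·13
1 = 13·237 − 55·56
1 = −55·2189 + 508·237
1 = 508·2426 − 563·2189
1 = −563·16745 + 3886·2426
So 2426·(3886) ≡ 1 (mod 16745), giving 2426⁻¹ ≡ 3886.
x ≡ 2426⁻¹·7553 ≡ 3886·7553 ≡ 13718 (mod 16745).

13718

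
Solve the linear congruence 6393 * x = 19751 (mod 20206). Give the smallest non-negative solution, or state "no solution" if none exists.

First find gcd(6393, 20206):
20206 = 3*6393 + 1027
6393 = 6*1027 + 231
1027 = 4*231 + 103
231 = 2*103 + 25
103 = 4*25 + 3
25 = 8*3 + 1
3 = 3*1 + 0
gcd = 1, so a unique solution mod 20206 exists.
Back-substitute for the Bézout coefficients:
1 = 25 − 8·3
1 = −8·103 + 33·25
1 = 33·231 − 74·103
1 = −74·1027 + 329·231
1 = 329·6393 − 2048·1027
1 = −2048·20206 + 6473·6393
So 6393·(6473) ≡ 1 (mod 20206), giving 6393⁻¹ ≡ 6473.
x ≡ 6393⁻¹·19751 ≡ 6473·19751 ≡ 4861 (mod 20206).

4861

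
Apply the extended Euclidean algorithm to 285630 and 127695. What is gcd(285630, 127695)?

Repeated division:
285630 = 2·127695 + 30240
127695 = 4·30240 + 6735
30240 = 4·6735 + 3300
6735 = 2·3300 + 135
3300 = 24·135 + 60
135 = 2·60 + 15
60 = 4·15 + 0
gcd(285630, 127695) = 15.
Back-substituting:
15 = 135 − 2·60
15 = −2·3300 + 49·135
15 = 49·6735 − 100·3300
15 = −100·30240 + 449·6735
15 = 449·127695 − 1896·30240
15 = −1896·285630 + 4241·127695
So 15 = (-1896)·285630 + (4241)·127695.

15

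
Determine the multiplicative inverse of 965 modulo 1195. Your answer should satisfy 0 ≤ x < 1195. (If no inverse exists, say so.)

Euclidean algorithm on 1195, 965:
1195 = 1·965 + 230
965 = 4·230 + 45
230 = 5·45 + 5
45 = 9·5 + 0
Since gcd = 5 > 1, 965 is not a unit mod 1195.

no inverse exists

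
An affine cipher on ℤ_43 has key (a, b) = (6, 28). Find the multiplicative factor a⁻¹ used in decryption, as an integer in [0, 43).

gcd(43, 6) by repeated division:
43 = 7·6 + 1
6 = 6·1 + 0
The gcd is 1. Working backward:
1 = 43 − 7·6
Hence 6⁻¹ ≡ -7 ≡ 36 (mod 43).

36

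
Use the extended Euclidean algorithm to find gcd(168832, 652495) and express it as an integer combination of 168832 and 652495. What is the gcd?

1

Apply Euclid's algorithm to 652495 and 168832:
652495 = 3·168832 + 145999
168832 = 1·145999 + 22833
145999 = 6·22833 + 9001
22833 = 2·9001 + 4831
9001 = 1·4831 + 4170
4831 = 1·4170 + 661
4170 = 6·661 + 204
661 = 3·204 + 49
204 = 4·49 + 8
49 = 6·8 + 1
8 = 8·1 + 0
gcd(168832, 652495) = 1.
Back-substituting:
1 = 49 − 6·8
1 = −6·204 + 25·49
1 = 25·661 − 81·204
1 = −81·4170 + 511·661
1 = 511·4831 − 592·4170
1 = −592·9001 + 1103·4831
1 = 1103·22833 − 2798·9001
1 = −2798·145999 + 17891·22833
1 = 17891·168832 − 20689·145999
1 = −20689·652495 + 79958·168832
So 1 = (-20689)·652495 + (79958)·168832.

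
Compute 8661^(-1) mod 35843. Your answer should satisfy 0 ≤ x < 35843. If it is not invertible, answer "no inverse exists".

Extended Euclidean algorithm:
35843 = 4·8661 + 1199
8661 = 7·1199 + 268
1199 = 4·268 + 127
268 = 2·127 + 14
127 = 9·14 + 1
14 = 14·1 + 0
gcd = 1, so the inverse exists. Back-substitute:
1 = 127 − 9·14
1 = −9·268 + 19·127
1 = 19·1199 − 85·268
1 = −85·8661 + 614·1199
1 = 614·35843 − 2541·8661
Thus 8661·(-2541) ≡ 1 (mod 35843); reducing, -2541 mod 35843 = 33302.

33302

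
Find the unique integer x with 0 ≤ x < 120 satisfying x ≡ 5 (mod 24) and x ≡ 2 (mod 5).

77

Write x = 5 + 24·k. Then 24·k ≡ 2 − 5 ≡ 2 (mod 5).
Need 24⁻¹ mod 5. Extended Euclid on (5, 4):
5 = 1×4 + 1
4 = 4×1 + 0
Back-substitute:
1 = 5 − 4
24⁻¹ ≡ 4 (mod 5), so k ≡ 4·2 ≡ 3 (mod 5).
x = 5 + 24·3 = 77.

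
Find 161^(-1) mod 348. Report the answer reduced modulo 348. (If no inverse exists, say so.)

Apply the Euclidean algorithm to 348 and 161:
348 = 2×161 + 26
161 = 6×26 + 5
26 = 5×5 + 1
5 = 5×1 + 0
The gcd is 1. Working backward:
1 = 26 − 5·5
1 = −5·161 + 31·26
1 = 31·348 − 67·161
Hence 161⁻¹ ≡ -67 ≡ 281 (mod 348).

281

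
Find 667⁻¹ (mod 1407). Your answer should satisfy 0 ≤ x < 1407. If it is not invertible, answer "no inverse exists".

Apply the Euclidean algorithm to 1407 and 667:
1407 = 2*667 + 73
667 = 9*73 + 10
73 = 7*10 + 3
10 = 3*3 + 1
3 = 3*1 + 0
The gcd is 1. Working backward:
1 = 10 − 3·3
1 = −3·73 + 22·10
1 = 22·667 − 201·73
1 = −201·1407 + 424·667
So 667·424 ≡ 1 (mod 1407).

424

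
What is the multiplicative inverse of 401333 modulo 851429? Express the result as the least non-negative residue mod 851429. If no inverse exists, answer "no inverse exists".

281080

Extended Euclidean algorithm:
851429 = 2×401333 + 48763
401333 = 8×48763 + 11229
48763 = 4×11229 + 3847
11229 = 2×3847 + 3535
3847 = 1×3535 + 312
3535 = 11×312 + 103
312 = 3×103 + 3
103 = 34×3 + 1
3 = 3×1 + 0
gcd = 1, so the inverse exists. Back-substitute:
1 = 103 − 34·3
1 = −34·312 + 103·103
1 = 103·3535 − 1167·312
1 = −1167·3847 + 1270·3535
1 = 1270·11229 − 3707·3847
1 = −3707·48763 + 16098·11229
1 = 16098·401333 − 132491·48763
1 = −132491·851429 + 281080·401333
So 401333·281080 ≡ 1 (mod 851429).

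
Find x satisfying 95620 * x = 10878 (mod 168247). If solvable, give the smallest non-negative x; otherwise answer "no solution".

107624

First find gcd(95620, 168247):
168247 = 1×95620 + 72627
95620 = 1×72627 + 22993
72627 = 3×22993 + 3648
22993 = 6×3648 + 1105
3648 = 3×1105 + 333
1105 = 3×333 + 106
333 = 3×106 + 15
106 = 7×15 + 1
15 = 15×1 + 0
gcd = 1, so a unique solution mod 168247 exists.
Back-substitute for the Bézout coefficients:
1 = 106 − 7·15
1 = −7·333 + 22·106
1 = 22·1105 − 73·333
1 = −73·3648 + 241·1105
1 = 241·22993 − 1519·3648
1 = −1519·72627 + 4798·22993
1 = 4798·95620 − 6317·72627
1 = −6317·168247 + 11115·95620
So 95620·(11115) ≡ 1 (mod 168247), giving 95620⁻¹ ≡ 11115.
x ≡ 95620⁻¹·10878 ≡ 11115·10878 ≡ 107624 (mod 168247).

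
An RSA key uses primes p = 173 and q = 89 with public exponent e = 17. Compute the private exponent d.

φ(n) = (p−1)(q−1) = 172·88 = 15136.
Need d with 17·d ≡ 1 (mod 15136). Apply the extended Euclidean algorithm:
15136 = 890*17 + 6
17 = 2*6 + 5
6 = 1*5 + 1
5 = 5*1 + 0
Back-substitute:
1 = 6 − 5
1 = −17 + 3·6
1 = 3·15136 − 2671·17
So 17·(-2671) ≡ 1 (mod 15136), hence d ≡ -2671 ≡ 12465 (mod 15136).

12465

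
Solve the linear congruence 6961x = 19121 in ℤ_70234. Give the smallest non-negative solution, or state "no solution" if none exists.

First find gcd(6961, 70234):
70234 = 10×6961 + 624
6961 = 11×624 + 97
624 = 6×97 + 42
97 = 2×42 + 13
42 = 3×13 + 3
13 = 4×3 + 1
3 = 3×1 + 0
gcd = 1, so a unique solution mod 70234 exists.
Back-substitute for the Bézout coefficients:
1 = 13 − 4·3
1 = −4·42 + 13·13
1 = 13·97 − 30·42
1 = −30·624 + 193·97
1 = 193·6961 − 2153·624
1 = −2153·70234 + 21723·6961
So 6961·(21723) ≡ 1 (mod 70234), giving 6961⁻¹ ≡ 21723.
x ≡ 6961⁻¹·19121 ≡ 21723·19121 ≡ 1607 (mod 70234).

1607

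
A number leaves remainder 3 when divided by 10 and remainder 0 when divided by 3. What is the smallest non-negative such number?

3

Write x = 3 + 10·k. Then 10·k ≡ 0 − 3 ≡ 0 (mod 3).
Need 10⁻¹ mod 3. Extended Euclid on (3, 1):
3 = 3·1 + 0
10⁻¹ ≡ 1 (mod 3), so k ≡ 1·0 ≡ 0 (mod 3).
x = 3 + 10·0 = 3.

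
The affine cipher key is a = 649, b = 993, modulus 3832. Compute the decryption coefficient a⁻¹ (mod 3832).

2905

Apply the Euclidean algorithm to 3832 and 649:
3832 = 5*649 + 587
649 = 1*587 + 62
587 = 9*62 + 29
62 = 2*29 + 4
29 = 7*4 + 1
4 = 4*1 + 0
The gcd is 1. Working backward:
1 = 29 − 7·4
1 = −7·62 + 15·29
1 = 15·587 − 142·62
1 = −142·649 + 157·587
1 = 157·3832 − 927·649
Thus 649·(-927) ≡ 1 (mod 3832); reducing, -927 mod 3832 = 2905.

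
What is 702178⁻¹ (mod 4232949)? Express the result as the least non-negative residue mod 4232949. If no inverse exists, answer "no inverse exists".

gcd(4232949, 702178) by repeated division:
4232949 = 6*702178 + 19881
702178 = 35*19881 + 6343
19881 = 3*6343 + 852
6343 = 7*852 + 379
852 = 2*379 + 94
379 = 4*94 + 3
94 = 31*3 + 1
3 = 3*1 + 0
Since gcd(702178, 4232949) = 1, back-substitute to write 1 as a combination:
1 = 94 − 31·3
1 = −31·379 + 125·94
1 = 125·852 − 281·379
1 = −281·6343 + 2092·852
1 = 2092·19881 − 6557·6343
1 = −6557·702178 + 231587·19881
1 = 231587·4232949 − 1396079·702178
Thus 702178·(-1396079) ≡ 1 (mod 4232949); reducing, -1396079 mod 4232949 = 2836870.

2836870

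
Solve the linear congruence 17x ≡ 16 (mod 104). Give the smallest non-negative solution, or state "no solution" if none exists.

56

First find gcd(17, 104):
104 = 6*17 + 2
17 = 8*2 + 1
2 = 2*1 + 0
gcd = 1, so a unique solution mod 104 exists.
Back-substitute for the Bézout coefficients:
1 = 17 − 8·2
1 = −8·104 + 49·17
So 17·(49) ≡ 1 (mod 104), giving 17⁻¹ ≡ 49.
x ≡ 17⁻¹·16 ≡ 49·16 ≡ 56 (mod 104).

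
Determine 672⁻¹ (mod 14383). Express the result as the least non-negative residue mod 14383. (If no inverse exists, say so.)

gcd(14383, 672) by repeated division:
14383 = 21·672 + 271
672 = 2·271 + 130
271 = 2·130 + 11
130 = 11·11 + 9
11 = 1·9 + 2
9 = 4·2 + 1
2 = 2·1 + 0
The gcd is 1. Working backward:
1 = 9 − 4·2
1 = −4·11 + 5·9
1 = 5·130 − 59·11
1 = −59·271 + 123·130
1 = 123·672 − 305·271
1 = −305·14383 + 6528·672
So 672·6528 ≡ 1 (mod 14383).

6528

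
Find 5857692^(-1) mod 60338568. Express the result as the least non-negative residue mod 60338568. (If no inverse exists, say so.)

Euclidean algorithm on 60338568, 5857692:
60338568 = 10·5857692 + 1761648
5857692 = 3·1761648 + 572748
1761648 = 3·572748 + 43404
572748 = 13·43404 + 8496
43404 = 5·8496 + 924
8496 = 9·924 + 180
924 = 5·180 + 24
180 = 7·24 + 12
24 = 2·12 + 0
Since gcd = 12 > 1, 5857692 is not a unit mod 60338568.

no inverse exists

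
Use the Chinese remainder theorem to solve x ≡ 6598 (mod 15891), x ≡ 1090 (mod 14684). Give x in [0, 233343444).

Write x = 6598 + 15891·k. Then 15891·k ≡ 1090 − 6598 ≡ 9176 (mod 14684).
Need 15891⁻¹ mod 14684. Extended Euclid on (14684, 1207):
14684 = 12*1207 + 200
1207 = 6*200 + 7
200 = 28*7 + 4
7 = 1*4 + 3
4 = 1*3 + 1
3 = 3*1 + 0
Back-substitute:
1 = 4 − 3
1 = −7 + 2·4
1 = 2·200 − 57·7
1 = −57·1207 + 344·200
1 = 344·14684 − 4185·1207
15891⁻¹ ≡ 10499 (mod 14684), so k ≡ 10499·9176 ≡ 11784 (mod 14684).
x = 6598 + 15891·11784 = 187266142.

187266142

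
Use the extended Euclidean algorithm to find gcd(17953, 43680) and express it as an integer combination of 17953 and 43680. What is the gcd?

13

Repeated division:
43680 = 2*17953 + 7774
17953 = 2*7774 + 2405
7774 = 3*2405 + 559
2405 = 4*559 + 169
559 = 3*169 + 52
169 = 3*52 + 13
52 = 4*13 + 0
gcd(17953, 43680) = 13.
Express as a combination:
13 = 169 − 3·52
13 = −3·559 + 10·169
13 = 10·2405 − 43·559
13 = −43·7774 + 139·2405
13 = 139·17953 − 321·7774
13 = −321·43680 + 781·17953
So 13 = (-321)·43680 + (781)·17953.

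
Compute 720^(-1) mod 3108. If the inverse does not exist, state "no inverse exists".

Compute gcd(720, 3108):
3108 = 4×720 + 228
720 = 3×228 + 36
228 = 6×36 + 12
36 = 3×12 + 0
gcd(720, 3108) = 12 ≠ 1, so 720 has no multiplicative inverse modulo 3108.

no inverse exists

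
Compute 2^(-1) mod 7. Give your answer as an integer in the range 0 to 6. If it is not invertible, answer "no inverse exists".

gcd(7, 2) by repeated division:
7 = 3×2 + 1
2 = 2×1 + 0
gcd = 1, so the inverse exists. Back-substitute:
1 = 7 − 3·2
Hence 2⁻¹ ≡ -3 ≡ 4 (mod 7).

4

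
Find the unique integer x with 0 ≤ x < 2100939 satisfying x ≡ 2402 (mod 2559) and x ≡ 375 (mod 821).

Write x = 2402 + 2559·k. Then 2559·k ≡ 375 − 2402 ≡ 436 (mod 821).
Need 2559⁻¹ mod 821. Extended Euclid on (821, 96):
821 = 8·96 + 53
96 = 1·53 + 43
53 = 1·43 + 10
43 = 4·10 + 3
10 = 3·3 + 1
3 = 3·1 + 0
Back-substitute:
1 = 10 − 3·3
1 = −3·43 + 13·10
1 = 13·53 − 16·43
1 = −16·96 + 29·53
1 = 29·821 − 248·96
2559⁻¹ ≡ 573 (mod 821), so k ≡ 573·436 ≡ 244 (mod 821).
x = 2402 + 2559·244 = 626798.

626798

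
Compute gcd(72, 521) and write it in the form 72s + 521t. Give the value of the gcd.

Euclidean algorithm:
521 = 7×72 + 17
72 = 4×17 + 4
17 = 4×4 + 1
4 = 4×1 + 0
gcd(72, 521) = 1.
Working backward:
1 = 17 − 4·4
1 = −4·72 + 17·17
1 = 17·521 − 123·72
So 1 = (17)·521 + (-123)·72.

1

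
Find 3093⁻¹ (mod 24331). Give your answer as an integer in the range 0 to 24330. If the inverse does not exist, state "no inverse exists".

Extended Euclidean algorithm:
24331 = 7×3093 + 2680
3093 = 1×2680 + 413
2680 = 6×413 + 202
413 = 2×202 + 9
202 = 22×9 + 4
9 = 2×4 + 1
4 = 4×1 + 0
gcd = 1, so the inverse exists. Back-substitute:
1 = 9 − 2·4
1 = −2·202 + 45·9
1 = 45·413 − 92·202
1 = −92·2680 + 597·413
1 = 597·3093 − 689·2680
1 = −689·24331 + 5420·3093
So 3093·5420 ≡ 1 (mod 24331).

5420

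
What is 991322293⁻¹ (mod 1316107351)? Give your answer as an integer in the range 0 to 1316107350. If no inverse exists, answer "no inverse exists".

Euclidean algorithm on 1316107351, 991322293:
1316107351 = 1*991322293 + 324785058
991322293 = 3*324785058 + 16967119
324785058 = 19*16967119 + 2409797
16967119 = 7*2409797 + 98540
2409797 = 24*98540 + 44837
98540 = 2*44837 + 8866
44837 = 5*8866 + 507
8866 = 17*507 + 247
507 = 2*247 + 13
247 = 19*13 + 0
gcd(991322293, 1316107351) = 13 ≠ 1, so 991322293 has no multiplicative inverse modulo 1316107351.

no inverse exists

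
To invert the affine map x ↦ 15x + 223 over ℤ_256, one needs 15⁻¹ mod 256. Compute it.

gcd(256, 15) by repeated division:
256 = 17·15 + 1
15 = 15·1 + 0
The gcd is 1. Working backward:
1 = 256 − 17·15
Hence 15⁻¹ ≡ -17 ≡ 239 (mod 256).

239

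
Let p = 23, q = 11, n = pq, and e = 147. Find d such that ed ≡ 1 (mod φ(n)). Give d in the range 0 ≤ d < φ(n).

φ(n) = (p−1)(q−1) = 22·10 = 220.
Need d with 147·d ≡ 1 (mod 220). Apply the extended Euclidean algorithm:
220 = 1·147 + 73
147 = 2·73 + 1
73 = 73·1 + 0
Back-substitute:
1 = 147 − 2·73
1 = −2·220 + 3·147
So 147·3 ≡ 1 (mod 220), hence d = 3.

3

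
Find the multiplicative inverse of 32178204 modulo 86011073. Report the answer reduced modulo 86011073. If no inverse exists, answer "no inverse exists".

gcd(86011073, 32178204) by repeated division:
86011073 = 2×32178204 + 21654665
32178204 = 1×21654665 + 10523539
21654665 = 2×10523539 + 607587
10523539 = 17×607587 + 194560
607587 = 3×194560 + 23907
194560 = 8×23907 + 3304
23907 = 7×3304 + 779
3304 = 4×779 + 188
779 = 4×188 + 27
188 = 6×27 + 26
27 = 1×26 + 1
26 = 26×1 + 0
Since gcd(32178204, 86011073) = 1, back-substitute to write 1 as a combination:
1 = 27 − 26
1 = −188 + 7·27
1 = 7·779 − 29·188
1 = −29·3304 + 123·779
1 = 123·23907 − 890·3304
1 = −890·194560 + 7243·23907
1 = 7243·607587 − 22619·194560
1 = −22619·10523539 + 391766·607587
1 = 391766·21654665 − 806151·10523539
1 = −806151·32178204 + 1197917·21654665
1 = 1197917·86011073 − 3201985·32178204
Thus 32178204·(-3201985) ≡ 1 (mod 86011073); reducing, -3201985 mod 86011073 = 82809088.

82809088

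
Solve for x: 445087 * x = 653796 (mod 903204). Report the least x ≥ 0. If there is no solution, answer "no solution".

55908

First find gcd(445087, 903204):
903204 = 2×445087 + 13030
445087 = 34×13030 + 2067
13030 = 6×2067 + 628
2067 = 3×628 + 183
628 = 3×183 + 79
183 = 2×79 + 25
79 = 3×25 + 4
25 = 6×4 + 1
4 = 4×1 + 0
gcd = 1, so a unique solution mod 903204 exists.
Back-substitute for the Bézout coefficients:
1 = 25 − 6·4
1 = −6·79 + 19·25
1 = 19·183 − 44·79
1 = −44·628 + 151·183
1 = 151·2067 − 497·628
1 = −497·13030 + 3133·2067
1 = 3133·445087 − 107019·13030
1 = −107019·903204 + 217171·445087
So 445087·(217171) ≡ 1 (mod 903204), giving 445087⁻¹ ≡ 217171.
x ≡ 445087⁻¹·653796 ≡ 217171·653796 ≡ 55908 (mod 903204).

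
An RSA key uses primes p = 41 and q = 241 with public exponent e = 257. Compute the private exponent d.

1793

φ(n) = (p−1)(q−1) = 40·240 = 9600.
Need d with 257·d ≡ 1 (mod 9600). Apply the extended Euclidean algorithm:
9600 = 37*257 + 91
257 = 2*91 + 75
91 = 1*75 + 16
75 = 4*16 + 11
16 = 1*11 + 5
11 = 2*5 + 1
5 = 5*1 + 0
Back-substitute:
1 = 11 − 2·5
1 = −2·16 + 3·11
1 = 3·75 − 14·16
1 = −14·91 + 17·75
1 = 17·257 − 48·91
1 = −48·9600 + 1793·257
So 257·1793 ≡ 1 (mod 9600), hence d = 1793.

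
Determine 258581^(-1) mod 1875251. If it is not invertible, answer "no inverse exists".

986791

Run Euclid on (1875251, 258581):
1875251 = 7*258581 + 65184
258581 = 3*65184 + 63029
65184 = 1*63029 + 2155
63029 = 29*2155 + 534
2155 = 4*534 + 19
534 = 28*19 + 2
19 = 9*2 + 1
2 = 2*1 + 0
Since gcd(258581, 1875251) = 1, back-substitute to write 1 as a combination:
1 = 19 − 9·2
1 = −9·534 + 253·19
1 = 253·2155 − 1021·534
1 = −1021·63029 + 29862·2155
1 = 29862·65184 − 30883·63029
1 = −30883·258581 + 122511·65184
1 = 122511·1875251 − 888460·258581
Hence 258581⁻¹ ≡ -888460 ≡ 986791 (mod 1875251).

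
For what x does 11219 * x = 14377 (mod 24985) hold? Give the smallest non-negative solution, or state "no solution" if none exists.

17283

First find gcd(11219, 24985):
24985 = 2·11219 + 2547
11219 = 4·2547 + 1031
2547 = 2·1031 + 485
1031 = 2·485 + 61
485 = 7·61 + 58
61 = 1·58 + 3
58 = 19·3 + 1
3 = 3·1 + 0
gcd = 1, so a unique solution mod 24985 exists.
Back-substitute for the Bézout coefficients:
1 = 58 − 19·3
1 = −19·61 + 20·58
1 = 20·485 − 159·61
1 = −159·1031 + 338·485
1 = 338·2547 − 835·1031
1 = −835·11219 + 3678·2547
1 = 3678·24985 − 8191·11219
So 11219·(-8191) ≡ 1 (mod 24985), giving 11219⁻¹ ≡ 16794.
x ≡ 11219⁻¹·14377 ≡ 16794·14377 ≡ 17283 (mod 24985).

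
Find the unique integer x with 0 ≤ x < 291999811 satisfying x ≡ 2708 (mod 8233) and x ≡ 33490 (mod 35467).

Write x = 2708 + 8233·k. Then 8233·k ≡ 33490 − 2708 ≡ 30782 (mod 35467).
Need 8233⁻¹ mod 35467. Extended Euclid on (35467, 8233):
35467 = 4*8233 + 2535
8233 = 3*2535 + 628
2535 = 4*628 + 23
628 = 27*23 + 7
23 = 3*7 + 2
7 = 3*2 + 1
2 = 2*1 + 0
Back-substitute:
1 = 7 − 3·2
1 = −3·23 + 10·7
1 = 10·628 − 273·23
1 = −273·2535 + 1102·628
1 = 1102·8233 − 3579·2535
1 = −3579·35467 + 15418·8233
8233⁻¹ ≡ 15418 (mod 35467), so k ≡ 15418·30782 ≡ 12949 (mod 35467).
x = 2708 + 8233·12949 = 106611825.

106611825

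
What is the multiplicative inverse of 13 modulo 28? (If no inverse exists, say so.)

13

Run Euclid on (28, 13):
28 = 2·13 + 2
13 = 6·2 + 1
2 = 2·1 + 0
The gcd is 1. Working backward:
1 = 13 − 6·2
1 = −6·28 + 13·13
So 13·13 ≡ 1 (mod 28).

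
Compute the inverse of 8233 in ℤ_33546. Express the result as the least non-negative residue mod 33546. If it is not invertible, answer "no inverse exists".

24859

gcd(33546, 8233) by repeated division:
33546 = 4·8233 + 614
8233 = 13·614 + 251
614 = 2·251 + 112
251 = 2·112 + 27
112 = 4·27 + 4
27 = 6·4 + 3
4 = 1·3 + 1
3 = 3·1 + 0
The gcd is 1. Working backward:
1 = 4 − 3
1 = −27 + 7·4
1 = 7·112 − 29·27
1 = −29·251 + 65·112
1 = 65·614 − 159·251
1 = −159·8233 + 2132·614
1 = 2132·33546 − 8687·8233
Thus 8233·(-8687) ≡ 1 (mod 33546); reducing, -8687 mod 33546 = 24859.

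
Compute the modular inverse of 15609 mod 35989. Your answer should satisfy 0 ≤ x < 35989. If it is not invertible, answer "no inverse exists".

33462

Apply the Euclidean algorithm to 35989 and 15609:
35989 = 2×15609 + 4771
15609 = 3×4771 + 1296
4771 = 3×1296 + 883
1296 = 1×883 + 413
883 = 2×413 + 57
413 = 7×57 + 14
57 = 4×14 + 1
14 = 14×1 + 0
The gcd is 1. Working backward:
1 = 57 − 4·14
1 = −4·413 + 29·57
1 = 29·883 − 62·413
1 = −62·1296 + 91·883
1 = 91·4771 − 335·1296
1 = −335·15609 + 1096·4771
1 = 1096·35989 − 2527·15609
Hence 15609⁻¹ ≡ -2527 ≡ 33462 (mod 35989).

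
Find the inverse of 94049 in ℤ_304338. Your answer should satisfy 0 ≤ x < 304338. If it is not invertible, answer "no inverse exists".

294203

gcd(304338, 94049) by repeated division:
304338 = 3*94049 + 22191
94049 = 4*22191 + 5285
22191 = 4*5285 + 1051
5285 = 5*1051 + 30
1051 = 35*30 + 1
30 = 30*1 + 0
The gcd is 1. Working backward:
1 = 1051 − 35·30
1 = −35·5285 + 176·1051
1 = 176·22191 − 739·5285
1 = −739·94049 + 3132·22191
1 = 3132·304338 − 10135·94049
So 94049·(-10135) ≡ 1 (mod 304338), and -10135 ≡ 294203 (mod 304338).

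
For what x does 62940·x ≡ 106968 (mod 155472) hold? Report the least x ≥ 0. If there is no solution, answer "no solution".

First find gcd(62940, 155472):
155472 = 2×62940 + 29592
62940 = 2×29592 + 3756
29592 = 7×3756 + 3300
3756 = 1×3300 + 456
3300 = 7×456 + 108
456 = 4×108 + 24
108 = 4×24 + 12
24 = 2×12 + 0
gcd = 12 and 12 | 106968, so solutions exist. Divide through by 12: 5245x ≡ 8914 (mod 12956).
Now find 5245⁻¹ mod 12956:
12956 = 2*5245 + 2466
5245 = 2*2466 + 313
2466 = 7*313 + 275
313 = 1*275 + 38
275 = 7*38 + 9
38 = 4*9 + 2
9 = 4*2 + 1
2 = 2*1 + 0
Back-substitute:
1 = 9 − 4·2
1 = −4·38 + 17·9
1 = 17·275 − 123·38
1 = −123·313 + 140·275
1 = 140·2466 − 1103·313
1 = −1103·5245 + 2346·2466
1 = 2346·12956 − 5795·5245
So 5245·(-5795) ≡ 1 (mod 12956), i.e. 5245⁻¹ ≡ 7161.
Then x ≡ 7161·8914 ≡ 11898 (mod 12956); the smallest non-negative solution is x = 11898.

11898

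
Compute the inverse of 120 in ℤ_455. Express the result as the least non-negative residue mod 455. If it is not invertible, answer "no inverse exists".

no inverse exists

Euclidean algorithm on 455, 120:
455 = 3*120 + 95
120 = 1*95 + 25
95 = 3*25 + 20
25 = 1*20 + 5
20 = 4*5 + 0
gcd(120, 455) = 5 ≠ 1, so 120 has no multiplicative inverse modulo 455.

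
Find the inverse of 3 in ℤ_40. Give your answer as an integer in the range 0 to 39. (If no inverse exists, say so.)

27

Apply the Euclidean algorithm to 40 and 3:
40 = 13×3 + 1
3 = 3×1 + 0
Since gcd(3, 40) = 1, back-substitute to write 1 as a combination:
1 = 40 − 13·3
Thus 3·(-13) ≡ 1 (mod 40); reducing, -13 mod 40 = 27.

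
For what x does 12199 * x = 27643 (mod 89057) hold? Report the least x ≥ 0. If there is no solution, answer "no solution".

First find gcd(12199, 89057):
89057 = 7*12199 + 3664
12199 = 3*3664 + 1207
3664 = 3*1207 + 43
1207 = 28*43 + 3
43 = 14*3 + 1
3 = 3*1 + 0
gcd = 1, so a unique solution mod 89057 exists.
Back-substitute for the Bézout coefficients:
1 = 43 − 14·3
1 = −14·1207 + 393·43
1 = 393·3664 − 1193·1207
1 = −1193·12199 + 3972·3664
1 = 3972·89057 − 28997·12199
So 12199·(-28997) ≡ 1 (mod 89057), giving 12199⁻¹ ≡ 60060.
x ≡ 12199⁻¹·27643 ≡ 60060·27643 ≡ 37986 (mod 89057).

37986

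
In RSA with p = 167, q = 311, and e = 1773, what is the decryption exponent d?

φ(n) = (p−1)(q−1) = 166·310 = 51460.
Need d with 1773·d ≡ 1 (mod 51460). Apply the extended Euclidean algorithm:
51460 = 29×1773 + 43
1773 = 41×43 + 10
43 = 4×10 + 3
10 = 3×3 + 1
3 = 3×1 + 0
Back-substitute:
1 = 10 − 3·3
1 = −3·43 + 13·10
1 = 13·1773 − 536·43
1 = −536·51460 + 15557·1773
So 1773·15557 ≡ 1 (mod 51460), hence d = 15557.

15557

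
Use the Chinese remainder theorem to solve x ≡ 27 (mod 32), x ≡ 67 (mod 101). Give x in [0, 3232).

2491

Write x = 27 + 32·k. Then 32·k ≡ 67 − 27 ≡ 40 (mod 101).
Need 32⁻¹ mod 101. Extended Euclid on (101, 32):
101 = 3×32 + 5
32 = 6×5 + 2
5 = 2×2 + 1
2 = 2×1 + 0
Back-substitute:
1 = 5 − 2·2
1 = −2·32 + 13·5
1 = 13·101 − 41·32
32⁻¹ ≡ 60 (mod 101), so k ≡ 60·40 ≡ 77 (mod 101).
x = 27 + 32·77 = 2491.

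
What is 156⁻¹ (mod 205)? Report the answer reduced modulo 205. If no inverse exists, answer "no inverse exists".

Apply the Euclidean algorithm to 205 and 156:
205 = 1×156 + 49
156 = 3×49 + 9
49 = 5×9 + 4
9 = 2×4 + 1
4 = 4×1 + 0
gcd = 1, so the inverse exists. Back-substitute:
1 = 9 − 2·4
1 = −2·49 + 11·9
1 = 11·156 − 35·49
1 = −35·205 + 46·156
So 156·46 ≡ 1 (mod 205).

46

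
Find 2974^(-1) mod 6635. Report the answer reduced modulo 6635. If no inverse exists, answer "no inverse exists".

gcd(6635, 2974) by repeated division:
6635 = 2·2974 + 687
2974 = 4·687 + 226
687 = 3·226 + 9
226 = 25·9 + 1
9 = 9·1 + 0
Since gcd(2974, 6635) = 1, back-substitute to write 1 as a combination:
1 = 226 − 25·9
1 = −25·687 + 76·226
1 = 76·2974 − 329·687
1 = −329·6635 + 734·2974
So 2974·734 ≡ 1 (mod 6635).

734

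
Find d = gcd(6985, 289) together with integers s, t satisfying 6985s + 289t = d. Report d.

Apply Euclid's algorithm to 6985 and 289:
6985 = 24×289 + 49
289 = 5×49 + 44
49 = 1×44 + 5
44 = 8×5 + 4
5 = 1×4 + 1
4 = 4×1 + 0
gcd(6985, 289) = 1.
Back-substituting:
1 = 5 − 4
1 = −44 + 9·5
1 = 9·49 − 10·44
1 = −10·289 + 59·49
1 = 59·6985 − 1426·289
So 1 = (59)·6985 + (-1426)·289.

1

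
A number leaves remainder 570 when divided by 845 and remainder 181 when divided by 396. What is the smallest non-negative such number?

253225

Write x = 570 + 845·k. Then 845·k ≡ 181 − 570 ≡ 7 (mod 396).
Need 845⁻¹ mod 396. Extended Euclid on (396, 53):
396 = 7×53 + 25
53 = 2×25 + 3
25 = 8×3 + 1
3 = 3×1 + 0
Back-substitute:
1 = 25 − 8·3
1 = −8·53 + 17·25
1 = 17·396 − 127·53
845⁻¹ ≡ 269 (mod 396), so k ≡ 269·7 ≡ 299 (mod 396).
x = 570 + 845·299 = 253225.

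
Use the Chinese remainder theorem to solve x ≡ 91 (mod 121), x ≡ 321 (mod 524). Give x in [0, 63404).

Write x = 91 + 121·k. Then 121·k ≡ 321 − 91 ≡ 230 (mod 524).
Need 121⁻¹ mod 524. Extended Euclid on (524, 121):
524 = 4×121 + 40
121 = 3×40 + 1
40 = 40×1 + 0
Back-substitute:
1 = 121 − 3·40
1 = −3·524 + 13·121
121⁻¹ ≡ 13 (mod 524), so k ≡ 13·230 ≡ 370 (mod 524).
x = 91 + 121·370 = 44861.

44861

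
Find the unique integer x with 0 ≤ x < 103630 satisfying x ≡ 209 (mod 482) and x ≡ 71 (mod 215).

82631

Write x = 209 + 482·k. Then 482·k ≡ 71 − 209 ≡ 77 (mod 215).
Need 482⁻¹ mod 215. Extended Euclid on (215, 52):
215 = 4×52 + 7
52 = 7×7 + 3
7 = 2×3 + 1
3 = 3×1 + 0
Back-substitute:
1 = 7 − 2·3
1 = −2·52 + 15·7
1 = 15·215 − 62·52
482⁻¹ ≡ 153 (mod 215), so k ≡ 153·77 ≡ 171 (mod 215).
x = 209 + 482·171 = 82631.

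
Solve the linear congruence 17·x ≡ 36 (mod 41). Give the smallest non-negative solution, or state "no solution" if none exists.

19

First find gcd(17, 41):
41 = 2×17 + 7
17 = 2×7 + 3
7 = 2×3 + 1
3 = 3×1 + 0
gcd = 1, so a unique solution mod 41 exists.
Back-substitute for the Bézout coefficients:
1 = 7 − 2·3
1 = −2·17 + 5·7
1 = 5·41 − 12·17
So 17·(-12) ≡ 1 (mod 41), giving 17⁻¹ ≡ 29.
x ≡ 17⁻¹·36 ≡ 29·36 ≡ 19 (mod 41).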